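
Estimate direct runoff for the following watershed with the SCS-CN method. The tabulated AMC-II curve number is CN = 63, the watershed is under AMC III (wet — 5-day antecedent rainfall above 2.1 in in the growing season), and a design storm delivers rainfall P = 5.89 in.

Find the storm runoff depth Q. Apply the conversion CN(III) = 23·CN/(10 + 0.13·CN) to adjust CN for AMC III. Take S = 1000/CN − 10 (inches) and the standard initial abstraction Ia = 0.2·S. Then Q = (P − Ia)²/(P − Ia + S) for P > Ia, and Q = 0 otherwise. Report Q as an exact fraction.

Wet (AMC III): CN(III) = 23·63/(10 + 0.13·63) = 1449/(1819/100) = 144900/1819 ≈ 79.659
Max retention: S = 1000/(144900/1819) − 10 = 3700/1449 in (≈ 2.553 in)
Ia = 0.2·(3700/1449) = 740/1449 in ≈ 0.511 in
P − Ia = 5.890 − 0.511 = 779461/144900 ≈ 5.379 in (> 0, runoff occurs)
Q = (779461/144900)²/((779461/144900) + 3700/1449) = (607559450521/20996010000)/(1149461/144900) = 607559450521/166556898900 in ≈ 3.648 in

Q = 607559450521/166556898900 in ≈ 3.648 in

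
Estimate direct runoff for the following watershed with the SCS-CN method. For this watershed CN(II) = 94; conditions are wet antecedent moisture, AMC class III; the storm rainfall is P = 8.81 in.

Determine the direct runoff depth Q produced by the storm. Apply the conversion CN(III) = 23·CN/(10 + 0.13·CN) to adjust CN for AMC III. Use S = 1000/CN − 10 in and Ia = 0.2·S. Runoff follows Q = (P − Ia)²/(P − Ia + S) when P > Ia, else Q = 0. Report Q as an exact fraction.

Adjust CN=94 to AMC III: 23·94/(10 + 0.13·94) → 2162 ÷ (1111/50) = 108100/1111 ≈ 97.300
Retention S: 1000/CN − 10 with CN=97.300 → S = 300/1081 ≈ 0.278 in
Ia = 0.2·(300/1081) = 60/1081 in ≈ 0.056 in
P − Ia = 8.810 − 0.056 = 946361/108100 ≈ 8.754 in (> 0, runoff occurs)
Q = (946361/108100)²/((946361/108100) + 300/1081) = (895599142321/11685610000)/(976361/108100) = 895599142321/105544624100 in ≈ 8.486 in

Q = 895599142321/105544624100 in ≈ 8.486 in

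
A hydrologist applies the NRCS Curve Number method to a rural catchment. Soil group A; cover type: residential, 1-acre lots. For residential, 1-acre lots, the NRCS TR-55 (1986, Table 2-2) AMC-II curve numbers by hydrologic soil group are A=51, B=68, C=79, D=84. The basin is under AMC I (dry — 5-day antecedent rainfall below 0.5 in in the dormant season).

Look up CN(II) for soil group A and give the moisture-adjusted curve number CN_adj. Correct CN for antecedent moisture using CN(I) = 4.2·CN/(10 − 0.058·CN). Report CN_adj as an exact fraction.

CN_adj = 15300/503 ≈ 30.417

NRCS table: residential, 1-acre lots, soil group A → CN(II) = 51
Dry (AMC I): CN(I) = 4.2·51/(10 − 0.058·51) = (1071/5)/(3521/500) = 15300/503 ≈ 30.417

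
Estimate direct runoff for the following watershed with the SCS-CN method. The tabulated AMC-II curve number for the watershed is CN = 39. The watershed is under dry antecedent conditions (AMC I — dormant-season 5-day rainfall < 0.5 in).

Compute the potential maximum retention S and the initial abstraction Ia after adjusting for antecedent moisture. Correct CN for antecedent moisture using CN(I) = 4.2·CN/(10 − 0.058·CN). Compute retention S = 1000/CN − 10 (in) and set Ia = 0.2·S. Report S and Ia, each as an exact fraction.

S = 30500/819 in ≈ 37.241 in; Ia = 6100/819 in ≈ 7.448 in

Dry (AMC I): CN(I) = 4.2·39/(10 − 0.058·39) = (819/5)/(3869/500) = 81900/3869 ≈ 21.168
S = 1000/(81900/3869) − 10 = 30500/819 in ≈ 37.241 in
Initial abstraction Ia = S/5 = (30500/819)/5 = 6100/819 ≈ 7.448 in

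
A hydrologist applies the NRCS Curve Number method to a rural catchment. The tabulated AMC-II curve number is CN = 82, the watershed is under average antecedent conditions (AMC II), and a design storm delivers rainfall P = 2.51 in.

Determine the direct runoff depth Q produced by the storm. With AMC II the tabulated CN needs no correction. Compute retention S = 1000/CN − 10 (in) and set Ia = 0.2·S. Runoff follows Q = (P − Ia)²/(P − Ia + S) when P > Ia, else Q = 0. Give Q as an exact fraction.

CN(II) = 82; AMC II needs no correction.
Retention S: 1000/CN − 10 with CN=82.000 → S = 90/41 ≈ 2.195 in
Initial abstraction Ia = S/5 = (90/41)/5 = 18/41 ≈ 0.439 in
Excess rainfall: 2.510 − 0.439 = 2.071 in; P > Ia so Q > 0
Q = (8491/4100)²/((8491/4100) + 90/41) = (72097081/16810000)/(17491/4100) = 72097081/71713100 in ≈ 1.005 in

Q = 72097081/71713100 in ≈ 1.005 in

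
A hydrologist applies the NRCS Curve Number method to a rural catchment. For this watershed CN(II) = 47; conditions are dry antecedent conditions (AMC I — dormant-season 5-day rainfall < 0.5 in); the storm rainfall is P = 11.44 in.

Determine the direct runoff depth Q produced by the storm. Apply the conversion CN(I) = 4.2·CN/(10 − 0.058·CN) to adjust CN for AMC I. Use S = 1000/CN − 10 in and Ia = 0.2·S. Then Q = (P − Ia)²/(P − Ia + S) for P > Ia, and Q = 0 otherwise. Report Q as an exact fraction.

Q = 11217323762/10021529175 in ≈ 1.119 in

Dry (AMC I): CN(I) = 4.2·47/(10 − 0.058·47) = (987/5)/(3637/500) = 98700/3637 ≈ 27.138
Retention S: 1000/CN − 10 with CN=27.138 → S = 26500/987 ≈ 26.849 in
Ia = 0.2S: 0.2·26.849 = 5.370 in (exactly 5300/987)
Excess rainfall: 11.440 − 5.370 = 6.070 in; P > Ia so Q > 0
Q: (149782/24675)² ÷ (812282/24675) = 11217323762/10021529175 in (≈ 1.119 in)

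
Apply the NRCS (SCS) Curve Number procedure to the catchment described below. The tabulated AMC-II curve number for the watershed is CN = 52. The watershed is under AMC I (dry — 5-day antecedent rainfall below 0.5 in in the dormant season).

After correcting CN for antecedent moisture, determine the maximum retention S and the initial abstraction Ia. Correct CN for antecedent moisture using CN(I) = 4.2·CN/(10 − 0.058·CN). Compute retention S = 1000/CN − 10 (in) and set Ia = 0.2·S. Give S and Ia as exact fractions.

S = 2000/91 in ≈ 21.978 in; Ia = 400/91 in ≈ 4.396 in

Adjust CN=52 to AMC I: 4.2·52/(10 − 0.058·52) → (1092/5) ÷ (873/125) = 9100/291 ≈ 31.271
Max retention: S = 1000/(9100/291) − 10 = 2000/91 in (≈ 21.978 in)
Ia = 0.2·(2000/91) = 400/91 in ≈ 4.396 in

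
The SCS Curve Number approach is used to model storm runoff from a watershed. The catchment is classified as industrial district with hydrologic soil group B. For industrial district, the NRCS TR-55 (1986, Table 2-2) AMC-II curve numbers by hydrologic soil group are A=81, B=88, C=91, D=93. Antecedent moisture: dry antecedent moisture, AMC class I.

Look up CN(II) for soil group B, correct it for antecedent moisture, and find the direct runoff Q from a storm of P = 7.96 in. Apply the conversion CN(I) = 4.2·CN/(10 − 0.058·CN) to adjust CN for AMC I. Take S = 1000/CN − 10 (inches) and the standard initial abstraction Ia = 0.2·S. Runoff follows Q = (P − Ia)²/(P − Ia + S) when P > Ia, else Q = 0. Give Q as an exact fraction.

NRCS table: industrial district, soil group B → CN(II) = 88
CN(I) from CN(II)=88: (4.2·88)/(10 − 0.058·88) = 3850/51 ≈ 75.490
Max retention: S = 1000/(3850/51) − 10 = 250/77 in (≈ 3.247 in)
Ia = 0.2·(250/77) = 50/77 in ≈ 0.649 in
Since P=7.960 > Ia=0.649: effective rainfall P−Ia = 14073/1925 in
Q = (14073/1925)²/((14073/1925) + 250/77) = (198049329/3705625)/(20323/1925) = 198049329/39121775 in ≈ 5.062 in

Q = 198049329/39121775 in ≈ 5.062 in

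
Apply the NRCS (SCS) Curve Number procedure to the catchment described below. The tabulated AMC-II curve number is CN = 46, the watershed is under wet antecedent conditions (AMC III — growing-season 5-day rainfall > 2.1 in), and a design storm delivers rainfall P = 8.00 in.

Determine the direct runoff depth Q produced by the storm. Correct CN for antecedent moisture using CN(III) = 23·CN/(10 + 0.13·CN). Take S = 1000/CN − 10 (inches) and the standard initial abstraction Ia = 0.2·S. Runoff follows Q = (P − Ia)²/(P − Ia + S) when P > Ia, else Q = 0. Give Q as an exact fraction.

Adjust CN=46 to AMC III: 23·46/(10 + 0.13·46) → 1058 ÷ (799/50) = 52900/799 ≈ 66.208
Max retention: S = 1000/(52900/799) − 10 = 2700/529 in (≈ 5.104 in)
Initial abstraction Ia = S/5 = (2700/529)/5 = 540/529 ≈ 1.021 in
Excess rainfall: 8.000 − 1.021 = 6.979 in; P > Ia so Q > 0
Q = (3692/529)²/((3692/529) + 2700/529) = (13630864/279841)/(6392/529) = 1703858/422671 in ≈ 4.031 in

Q = 1703858/422671 in ≈ 4.031 in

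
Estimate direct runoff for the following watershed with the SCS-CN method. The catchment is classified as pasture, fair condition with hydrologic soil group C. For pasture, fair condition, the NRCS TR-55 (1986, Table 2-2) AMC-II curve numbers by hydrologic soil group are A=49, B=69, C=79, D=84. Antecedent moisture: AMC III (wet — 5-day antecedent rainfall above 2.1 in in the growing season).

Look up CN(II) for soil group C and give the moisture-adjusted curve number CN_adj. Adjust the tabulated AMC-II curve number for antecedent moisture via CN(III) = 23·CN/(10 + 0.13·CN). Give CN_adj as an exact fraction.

NRCS table: pasture, fair condition, soil group C → CN(II) = 79
Adjust CN=79 to AMC III: 23·79/(10 + 0.13·79) → 1817 ÷ (2027/100) = 181700/2027 ≈ 89.640

CN_adj = 181700/2027 ≈ 89.640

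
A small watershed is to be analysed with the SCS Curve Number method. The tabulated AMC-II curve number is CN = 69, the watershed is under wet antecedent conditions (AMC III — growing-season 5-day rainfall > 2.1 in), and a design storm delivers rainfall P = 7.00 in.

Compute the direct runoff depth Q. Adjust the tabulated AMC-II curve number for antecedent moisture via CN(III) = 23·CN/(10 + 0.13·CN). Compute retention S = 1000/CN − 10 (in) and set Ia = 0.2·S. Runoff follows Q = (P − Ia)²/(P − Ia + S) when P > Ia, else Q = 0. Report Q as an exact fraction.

CN(III) from CN(II)=69: (23·69)/(10 + 0.13·69) = 158700/1897 ≈ 83.658
Retention S: 1000/CN − 10 with CN=83.658 → S = 3100/1587 ≈ 1.953 in
Initial abstraction Ia = S/5 = (3100/1587)/5 = 620/1587 ≈ 0.391 in
Since P=7.000 > Ia=0.391: effective rainfall P−Ia = 10489/1587 in
Runoff Q = (P−Ia)²/(P−Ia+S) = (6.609)²/(6.609+1.953) = 110019121/21565743 ≈ 5.102 in

Q = 110019121/21565743 in ≈ 5.102 in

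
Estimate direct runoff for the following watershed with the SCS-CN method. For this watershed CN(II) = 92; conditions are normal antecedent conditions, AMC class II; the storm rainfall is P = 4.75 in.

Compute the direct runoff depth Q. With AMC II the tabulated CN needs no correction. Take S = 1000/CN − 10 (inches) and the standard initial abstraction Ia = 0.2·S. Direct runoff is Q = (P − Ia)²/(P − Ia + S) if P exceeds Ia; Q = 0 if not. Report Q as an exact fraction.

Q = 177241/46092 in ≈ 3.845 in

AMC II — tabulated CN = 92 applies directly.
Max retention: S = 1000/92 − 10 = 20/23 in (≈ 0.870 in)
Ia = 0.2S: 0.2·0.870 = 0.174 in (exactly 4/23)
P − Ia = 4.750 − 0.174 = 421/92 ≈ 4.576 in (> 0, runoff occurs)
Runoff Q = (P−Ia)²/(P−Ia+S) = (4.576)²/(4.576+0.870) = 177241/46092 ≈ 3.845 in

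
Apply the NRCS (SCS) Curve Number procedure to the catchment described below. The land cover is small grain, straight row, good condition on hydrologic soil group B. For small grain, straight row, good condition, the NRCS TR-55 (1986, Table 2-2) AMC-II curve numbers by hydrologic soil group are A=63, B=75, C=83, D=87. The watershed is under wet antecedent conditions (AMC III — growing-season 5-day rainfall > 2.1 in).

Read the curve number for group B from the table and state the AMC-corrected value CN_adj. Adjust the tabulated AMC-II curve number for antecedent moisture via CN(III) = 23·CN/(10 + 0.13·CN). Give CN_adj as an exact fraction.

CN_adj = 6900/79 ≈ 87.342

NRCS table: small grain, straight row, good condition, soil group B → CN(II) = 75
Adjust CN=75 to AMC III: 23·75/(10 + 0.13·75) → 1725 ÷ (79/4) = 6900/79 ≈ 87.342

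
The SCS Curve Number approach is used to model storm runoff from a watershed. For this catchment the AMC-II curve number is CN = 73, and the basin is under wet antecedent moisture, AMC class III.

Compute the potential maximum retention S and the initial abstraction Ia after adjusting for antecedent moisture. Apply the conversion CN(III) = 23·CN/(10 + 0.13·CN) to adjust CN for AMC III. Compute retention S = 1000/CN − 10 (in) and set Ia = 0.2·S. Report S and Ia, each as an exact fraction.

S = 2700/1679 in ≈ 1.608 in; Ia = 540/1679 in ≈ 0.322 in

CN(III) from CN(II)=73: (23·73)/(10 + 0.13·73) = 167900/1949 ≈ 86.147
Retention S: 1000/CN − 10 with CN=86.147 → S = 2700/1679 ≈ 1.608 in
Ia = 0.2S: 0.2·1.608 = 0.322 in (exactly 540/1679)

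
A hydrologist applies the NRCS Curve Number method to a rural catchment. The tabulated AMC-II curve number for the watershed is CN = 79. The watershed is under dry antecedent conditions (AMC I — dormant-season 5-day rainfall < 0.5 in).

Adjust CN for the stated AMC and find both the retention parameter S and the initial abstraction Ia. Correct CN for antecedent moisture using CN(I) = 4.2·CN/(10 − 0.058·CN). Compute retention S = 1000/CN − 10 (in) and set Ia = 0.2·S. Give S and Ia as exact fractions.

S = 500/79 in ≈ 6.329 in; Ia = 100/79 in ≈ 1.266 in

CN(I) from CN(II)=79: (4.2·79)/(10 − 0.058·79) = 7900/129 ≈ 61.240
S = 1000/(7900/129) − 10 = 500/79 in ≈ 6.329 in
Ia = 0.2S: 0.2·6.329 = 1.266 in (exactly 100/79)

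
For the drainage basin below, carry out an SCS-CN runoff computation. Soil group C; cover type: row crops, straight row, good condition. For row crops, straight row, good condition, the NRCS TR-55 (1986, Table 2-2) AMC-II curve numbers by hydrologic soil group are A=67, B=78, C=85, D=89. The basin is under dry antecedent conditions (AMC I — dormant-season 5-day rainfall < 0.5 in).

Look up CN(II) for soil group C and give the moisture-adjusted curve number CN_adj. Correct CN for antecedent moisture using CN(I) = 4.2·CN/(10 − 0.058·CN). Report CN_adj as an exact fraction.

CN_adj = 11900/169 ≈ 70.414

NRCS table: row crops, straight row, good condition, soil group C → CN(II) = 85
Adjust CN=85 to AMC I: 4.2·85/(10 − 0.058·85) → 357 ÷ (507/100) = 11900/169 ≈ 70.414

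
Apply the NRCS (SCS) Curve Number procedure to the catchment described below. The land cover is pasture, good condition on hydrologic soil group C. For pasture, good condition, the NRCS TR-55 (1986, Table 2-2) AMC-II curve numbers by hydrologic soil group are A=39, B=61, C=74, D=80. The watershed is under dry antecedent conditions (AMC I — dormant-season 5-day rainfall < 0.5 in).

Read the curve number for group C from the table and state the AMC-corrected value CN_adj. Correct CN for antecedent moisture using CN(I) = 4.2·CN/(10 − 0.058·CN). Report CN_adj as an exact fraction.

NRCS table: pasture, good condition, soil group C → CN(II) = 74
Dry (AMC I): CN(I) = 4.2·74/(10 − 0.058·74) = (1554/5)/(1427/250) = 77700/1427 ≈ 54.450

CN_adj = 77700/1427 ≈ 54.450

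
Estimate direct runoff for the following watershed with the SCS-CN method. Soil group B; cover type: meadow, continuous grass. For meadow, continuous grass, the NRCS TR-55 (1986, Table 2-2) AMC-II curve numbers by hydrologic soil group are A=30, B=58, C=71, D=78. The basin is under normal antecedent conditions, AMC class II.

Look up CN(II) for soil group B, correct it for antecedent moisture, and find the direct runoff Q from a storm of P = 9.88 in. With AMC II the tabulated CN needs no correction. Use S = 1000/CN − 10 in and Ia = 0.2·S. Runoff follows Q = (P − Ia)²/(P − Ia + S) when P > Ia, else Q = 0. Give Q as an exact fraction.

NRCS table: meadow, continuous grass, soil group B → CN(II) = 58
CN(II) = 58; AMC II needs no correction.
S = 1000/58 − 10 = 210/29 in ≈ 7.241 in
Ia = 0.2S: 0.2·7.241 = 1.448 in (exactly 42/29)
P − Ia = 9.880 − 1.448 = 6113/725 ≈ 8.432 in (> 0, runoff occurs)
Q: (6113/725)² ÷ (11363/725) = 37368769/8238175 in (≈ 4.536 in)

Q = 37368769/8238175 in ≈ 4.536 in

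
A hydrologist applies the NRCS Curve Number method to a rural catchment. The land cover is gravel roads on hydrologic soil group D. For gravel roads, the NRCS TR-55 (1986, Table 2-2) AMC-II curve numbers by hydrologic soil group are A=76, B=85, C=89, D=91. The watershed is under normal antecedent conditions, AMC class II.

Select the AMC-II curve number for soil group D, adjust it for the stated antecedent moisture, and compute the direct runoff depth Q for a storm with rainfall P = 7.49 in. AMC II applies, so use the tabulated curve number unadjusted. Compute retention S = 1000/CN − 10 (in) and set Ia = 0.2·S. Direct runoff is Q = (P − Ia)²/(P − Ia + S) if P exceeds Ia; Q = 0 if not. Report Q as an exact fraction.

NRCS table: gravel roads, soil group D → CN(II) = 91
CN(II) = 91; AMC II needs no correction.
Retention S: 1000/CN − 10 with CN=91.000 → S = 90/91 ≈ 0.989 in
Ia = 0.2S: 0.2·0.989 = 0.198 in (exactly 18/91)
P − Ia = 7.490 − 0.198 = 66359/9100 ≈ 7.292 in (> 0, runoff occurs)
Runoff Q = (P−Ia)²/(P−Ia+S) = (7.292)²/(7.292+0.989) = 4403516881/685766900 ≈ 6.421 in

Q = 4403516881/685766900 in ≈ 6.421 in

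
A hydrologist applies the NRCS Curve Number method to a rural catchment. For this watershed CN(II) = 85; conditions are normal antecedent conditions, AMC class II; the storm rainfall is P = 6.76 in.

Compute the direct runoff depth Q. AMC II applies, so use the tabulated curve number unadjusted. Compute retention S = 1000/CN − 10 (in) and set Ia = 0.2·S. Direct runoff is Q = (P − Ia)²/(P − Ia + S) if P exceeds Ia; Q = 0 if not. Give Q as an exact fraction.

Q = 7414729/1476025 in ≈ 5.023 in

Average conditions: CN = 85 (no AMC adjustment).
S = 1000/85 − 10 = 30/17 in ≈ 1.765 in
Ia = 0.2·(30/17) = 6/17 in ≈ 0.353 in
Excess rainfall: 6.760 − 0.353 = 6.407 in; P > Ia so Q > 0
Q = (2723/425)²/((2723/425) + 30/17) = (7414729/180625)/(3473/425) = 7414729/1476025 in ≈ 5.023 in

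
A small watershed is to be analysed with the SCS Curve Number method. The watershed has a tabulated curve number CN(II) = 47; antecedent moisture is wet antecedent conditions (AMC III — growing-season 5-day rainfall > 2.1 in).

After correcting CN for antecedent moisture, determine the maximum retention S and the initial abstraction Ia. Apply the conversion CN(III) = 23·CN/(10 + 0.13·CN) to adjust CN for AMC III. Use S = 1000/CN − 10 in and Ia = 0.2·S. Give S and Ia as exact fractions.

S = 5300/1081 in ≈ 4.903 in; Ia = 1060/1081 in ≈ 0.981 in

Wet (AMC III): CN(III) = 23·47/(10 + 0.13·47) = 1081/(1611/100) = 108100/1611 ≈ 67.101
S = 1000/(108100/1611) − 10 = 5300/1081 in ≈ 4.903 in
Ia = 0.2·(5300/1081) = 1060/1081 in ≈ 0.981 in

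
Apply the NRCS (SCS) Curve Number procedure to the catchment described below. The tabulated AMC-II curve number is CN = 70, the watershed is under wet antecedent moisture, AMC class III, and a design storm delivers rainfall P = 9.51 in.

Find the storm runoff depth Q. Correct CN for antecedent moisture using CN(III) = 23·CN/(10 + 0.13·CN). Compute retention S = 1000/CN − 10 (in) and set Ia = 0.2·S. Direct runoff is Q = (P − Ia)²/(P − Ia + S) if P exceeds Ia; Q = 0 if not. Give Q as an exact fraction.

Q = 2404627369/316831900 in ≈ 7.590 in

Adjust CN=70 to AMC III: 23·70/(10 + 0.13·70) → 1610 ÷ (191/10) = 16100/191 ≈ 84.293
S = 1000/(16100/191) − 10 = 300/161 in ≈ 1.863 in
Initial abstraction Ia = S/5 = (300/161)/5 = 60/161 ≈ 0.373 in
P − Ia = 9.510 − 0.373 = 147111/16100 ≈ 9.137 in (> 0, runoff occurs)
Q = (147111/16100)²/((147111/16100) + 300/161) = (21641646321/259210000)/(177111/16100) = 2404627369/316831900 in ≈ 7.590 in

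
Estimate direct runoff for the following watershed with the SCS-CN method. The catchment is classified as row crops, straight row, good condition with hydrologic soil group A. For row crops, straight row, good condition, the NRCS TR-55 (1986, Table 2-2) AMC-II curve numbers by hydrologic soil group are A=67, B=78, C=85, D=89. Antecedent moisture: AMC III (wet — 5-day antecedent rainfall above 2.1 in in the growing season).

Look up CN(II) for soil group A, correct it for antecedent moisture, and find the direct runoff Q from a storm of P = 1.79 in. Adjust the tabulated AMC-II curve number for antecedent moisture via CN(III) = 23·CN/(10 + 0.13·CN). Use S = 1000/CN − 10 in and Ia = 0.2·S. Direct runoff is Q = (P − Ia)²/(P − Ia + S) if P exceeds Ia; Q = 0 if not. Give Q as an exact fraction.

Q = 44032405921/83189189900 in ≈ 0.529 in

NRCS table: row crops, straight row, good condition, soil group A → CN(II) = 67
Adjust CN=67 to AMC III: 23·67/(10 + 0.13·67) → 1541 ÷ (1871/100) = 154100/1871 ≈ 82.362
Retention S: 1000/CN − 10 with CN=82.362 → S = 3300/1541 ≈ 2.141 in
Initial abstraction Ia = S/5 = (3300/1541)/5 = 660/1541 ≈ 0.428 in
Since P=1.790 > Ia=0.428: effective rainfall P−Ia = 209839/154100 in
Q = (209839/154100)²/((209839/154100) + 3300/1541) = (44032405921/23746810000)/(539839/154100) = 44032405921/83189189900 in ≈ 0.529 in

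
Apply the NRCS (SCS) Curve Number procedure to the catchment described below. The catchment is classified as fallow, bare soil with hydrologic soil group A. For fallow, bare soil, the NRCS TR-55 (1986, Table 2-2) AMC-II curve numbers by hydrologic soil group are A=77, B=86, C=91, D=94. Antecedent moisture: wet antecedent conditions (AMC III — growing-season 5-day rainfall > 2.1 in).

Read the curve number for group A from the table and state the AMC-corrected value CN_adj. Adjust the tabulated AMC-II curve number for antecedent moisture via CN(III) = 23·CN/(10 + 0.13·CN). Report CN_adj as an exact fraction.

NRCS table: fallow, bare soil, soil group A → CN(II) = 77
CN(III) from CN(II)=77: (23·77)/(10 + 0.13·77) = 7700/87 ≈ 88.506

CN_adj = 7700/87 ≈ 88.506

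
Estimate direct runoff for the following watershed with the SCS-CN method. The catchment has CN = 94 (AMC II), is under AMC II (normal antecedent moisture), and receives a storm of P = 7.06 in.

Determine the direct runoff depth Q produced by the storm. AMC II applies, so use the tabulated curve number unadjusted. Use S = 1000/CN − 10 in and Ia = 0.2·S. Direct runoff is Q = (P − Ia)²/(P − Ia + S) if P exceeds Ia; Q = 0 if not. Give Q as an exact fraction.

Q = 265396681/41808850 in ≈ 6.348 in

CN(II) = 94; AMC II needs no correction.
Max retention: S = 1000/94 − 10 = 30/47 in (≈ 0.638 in)
Ia = 0.2·(30/47) = 6/47 in ≈ 0.128 in
P − Ia = 7.060 − 0.128 = 16291/2350 ≈ 6.932 in (> 0, runoff occurs)
Runoff Q = (P−Ia)²/(P−Ia+S) = (6.932)²/(6.932+0.638) = 265396681/41808850 ≈ 6.348 in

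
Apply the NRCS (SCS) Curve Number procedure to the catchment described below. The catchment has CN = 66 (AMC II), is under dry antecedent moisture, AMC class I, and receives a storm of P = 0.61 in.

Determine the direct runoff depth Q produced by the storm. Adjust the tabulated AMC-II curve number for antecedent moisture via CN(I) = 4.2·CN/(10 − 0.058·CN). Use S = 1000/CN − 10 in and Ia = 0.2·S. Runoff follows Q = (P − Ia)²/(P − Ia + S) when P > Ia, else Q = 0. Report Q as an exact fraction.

Q = 0 in ≈ 0.000 in

Dry (AMC I): CN(I) = 4.2·66/(10 − 0.058·66) = (1386/5)/(1543/250) = 69300/1543 ≈ 44.913
Retention S: 1000/CN − 10 with CN=44.913 → S = 8500/693 ≈ 12.266 in
Ia = 0.2·(8500/693) = 1700/693 in ≈ 2.453 in
P = 0.610 ≤ Ia = 2.453 in: entire storm abstracted, Q = 0.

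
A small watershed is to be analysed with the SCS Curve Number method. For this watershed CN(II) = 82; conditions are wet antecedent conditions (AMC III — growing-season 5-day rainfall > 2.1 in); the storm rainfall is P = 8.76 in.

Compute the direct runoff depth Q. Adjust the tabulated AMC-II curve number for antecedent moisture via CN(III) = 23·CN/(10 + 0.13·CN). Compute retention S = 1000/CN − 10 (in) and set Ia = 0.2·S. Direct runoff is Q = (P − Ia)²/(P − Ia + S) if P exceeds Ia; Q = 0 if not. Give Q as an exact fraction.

Q = 13603622763/1764329425 in ≈ 7.710 in

Wet (AMC III): CN(III) = 23·82/(10 + 0.13·82) = 1886/(1033/50) = 94300/1033 ≈ 91.288
S = 1000/(94300/1033) − 10 = 900/943 in ≈ 0.954 in
Initial abstraction Ia = S/5 = (900/943)/5 = 180/943 ≈ 0.191 in
P − Ia = 8.760 − 0.191 = 202017/23575 ≈ 8.569 in (> 0, runoff occurs)
Q: (202017/23575)² ÷ (224517/23575) = 13603622763/1764329425 in (≈ 7.710 in)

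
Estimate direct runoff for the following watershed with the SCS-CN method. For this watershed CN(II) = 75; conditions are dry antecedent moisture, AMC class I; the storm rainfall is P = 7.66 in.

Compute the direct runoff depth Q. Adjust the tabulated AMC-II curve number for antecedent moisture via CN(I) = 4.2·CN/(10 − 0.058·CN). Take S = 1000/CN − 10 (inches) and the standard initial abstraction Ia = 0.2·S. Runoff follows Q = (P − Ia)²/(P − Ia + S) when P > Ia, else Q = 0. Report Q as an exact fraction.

Q = 365918641/139006350 in ≈ 2.632 in

Dry (AMC I): CN(I) = 4.2·75/(10 − 0.058·75) = 315/(113/20) = 6300/113 ≈ 55.752
Max retention: S = 1000/(6300/113) − 10 = 500/63 in (≈ 7.937 in)
Ia = 0.2S: 0.2·7.937 = 1.587 in (exactly 100/63)
Since P=7.660 > Ia=1.587: effective rainfall P−Ia = 19129/3150 in
Runoff Q = (P−Ia)²/(P−Ia+S) = (6.073)²/(6.073+7.937) = 365918641/139006350 ≈ 2.632 in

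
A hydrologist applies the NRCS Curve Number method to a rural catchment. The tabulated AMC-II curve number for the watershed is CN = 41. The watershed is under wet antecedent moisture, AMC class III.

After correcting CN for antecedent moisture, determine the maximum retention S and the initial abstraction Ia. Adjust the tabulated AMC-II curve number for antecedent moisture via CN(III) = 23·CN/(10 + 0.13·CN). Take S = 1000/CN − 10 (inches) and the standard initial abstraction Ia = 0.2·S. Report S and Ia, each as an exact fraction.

Wet (AMC III): CN(III) = 23·41/(10 + 0.13·41) = 943/(1533/100) = 94300/1533 ≈ 61.513
Retention S: 1000/CN − 10 with CN=61.513 → S = 5900/943 ≈ 6.257 in
Ia = 0.2S: 0.2·6.257 = 1.251 in (exactly 1180/943)

S = 5900/943 in ≈ 6.257 in; Ia = 1180/943 in ≈ 1.251 in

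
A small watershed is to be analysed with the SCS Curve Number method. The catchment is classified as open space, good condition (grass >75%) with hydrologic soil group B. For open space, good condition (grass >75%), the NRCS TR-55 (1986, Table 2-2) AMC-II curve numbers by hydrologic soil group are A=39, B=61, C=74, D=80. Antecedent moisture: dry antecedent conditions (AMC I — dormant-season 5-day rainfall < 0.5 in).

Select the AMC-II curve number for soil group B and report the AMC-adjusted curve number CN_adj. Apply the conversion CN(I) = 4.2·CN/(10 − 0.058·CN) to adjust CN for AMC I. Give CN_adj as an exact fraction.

NRCS table: open space, good condition (grass >75%), soil group B → CN(II) = 61
Adjust CN=61 to AMC I: 4.2·61/(10 − 0.058·61) → (1281/5) ÷ (3231/500) = 42700/1077 ≈ 39.647

CN_adj = 42700/1077 ≈ 39.647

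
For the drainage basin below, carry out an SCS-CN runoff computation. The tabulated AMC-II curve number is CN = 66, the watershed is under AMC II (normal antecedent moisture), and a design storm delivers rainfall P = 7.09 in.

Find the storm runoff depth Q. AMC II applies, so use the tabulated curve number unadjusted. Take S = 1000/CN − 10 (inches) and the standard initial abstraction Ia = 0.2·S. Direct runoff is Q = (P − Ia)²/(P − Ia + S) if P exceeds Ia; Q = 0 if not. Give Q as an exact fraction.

AMC II — tabulated CN = 66 applies directly.
S = 1000/66 − 10 = 170/33 in ≈ 5.152 in
Ia = 0.2·(170/33) = 34/33 in ≈ 1.030 in
Excess rainfall: 7.090 − 1.030 = 6.060 in; P > Ia so Q > 0
Q: (19997/3300)² ÷ (36997/3300) = 399880009/122090100 in (≈ 3.275 in)

Q = 399880009/122090100 in ≈ 3.275 in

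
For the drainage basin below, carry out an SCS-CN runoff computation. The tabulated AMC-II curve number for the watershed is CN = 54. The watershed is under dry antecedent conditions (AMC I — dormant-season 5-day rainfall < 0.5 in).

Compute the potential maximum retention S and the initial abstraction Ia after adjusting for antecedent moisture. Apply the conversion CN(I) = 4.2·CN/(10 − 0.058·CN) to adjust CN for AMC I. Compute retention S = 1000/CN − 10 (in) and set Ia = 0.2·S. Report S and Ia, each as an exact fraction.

CN(I) from CN(II)=54: (4.2·54)/(10 − 0.058·54) = 56700/1717 ≈ 33.023
S = 1000/(56700/1717) − 10 = 11500/567 in ≈ 20.282 in
Ia = 0.2S: 0.2·20.282 = 4.056 in (exactly 2300/567)

S = 11500/567 in ≈ 20.282 in; Ia = 2300/567 in ≈ 4.056 in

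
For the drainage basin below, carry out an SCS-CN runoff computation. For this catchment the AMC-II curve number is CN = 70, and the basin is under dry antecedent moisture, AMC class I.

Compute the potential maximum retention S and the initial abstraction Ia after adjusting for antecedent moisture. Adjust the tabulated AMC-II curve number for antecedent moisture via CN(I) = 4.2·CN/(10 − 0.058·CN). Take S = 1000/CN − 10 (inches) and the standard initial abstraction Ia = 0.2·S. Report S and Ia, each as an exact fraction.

S = 500/49 in ≈ 10.204 in; Ia = 100/49 in ≈ 2.041 in

Adjust CN=70 to AMC I: 4.2·70/(10 − 0.058·70) → 294 ÷ (297/50) = 4900/99 ≈ 49.495
S = 1000/(4900/99) − 10 = 500/49 in ≈ 10.204 in
Ia = 0.2·(500/49) = 100/49 in ≈ 2.041 in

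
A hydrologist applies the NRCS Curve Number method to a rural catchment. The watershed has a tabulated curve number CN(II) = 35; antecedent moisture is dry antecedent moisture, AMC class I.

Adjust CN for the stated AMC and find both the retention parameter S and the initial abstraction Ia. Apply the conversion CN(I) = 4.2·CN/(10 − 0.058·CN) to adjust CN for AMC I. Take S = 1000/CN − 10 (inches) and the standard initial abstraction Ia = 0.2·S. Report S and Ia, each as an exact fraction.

Adjust CN=35 to AMC I: 4.2·35/(10 − 0.058·35) → 147 ÷ (797/100) = 14700/797 ≈ 18.444
Retention S: 1000/CN − 10 with CN=18.444 → S = 6500/147 ≈ 44.218 in
Initial abstraction Ia = S/5 = (6500/147)/5 = 1300/147 ≈ 8.844 in

S = 6500/147 in ≈ 44.218 in; Ia = 1300/147 in ≈ 8.844 in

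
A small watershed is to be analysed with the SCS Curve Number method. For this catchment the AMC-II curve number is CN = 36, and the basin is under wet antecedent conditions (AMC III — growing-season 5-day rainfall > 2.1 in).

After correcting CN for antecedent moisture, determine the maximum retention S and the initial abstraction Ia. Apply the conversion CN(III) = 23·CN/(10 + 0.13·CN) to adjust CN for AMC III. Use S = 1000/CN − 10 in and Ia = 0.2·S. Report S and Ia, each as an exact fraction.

Wet (AMC III): CN(III) = 23·36/(10 + 0.13·36) = 828/(367/25) = 20700/367 ≈ 56.403
Max retention: S = 1000/(20700/367) − 10 = 1600/207 in (≈ 7.729 in)
Ia = 0.2·(1600/207) = 320/207 in ≈ 1.546 in

S = 1600/207 in ≈ 7.729 in; Ia = 320/207 in ≈ 1.546 in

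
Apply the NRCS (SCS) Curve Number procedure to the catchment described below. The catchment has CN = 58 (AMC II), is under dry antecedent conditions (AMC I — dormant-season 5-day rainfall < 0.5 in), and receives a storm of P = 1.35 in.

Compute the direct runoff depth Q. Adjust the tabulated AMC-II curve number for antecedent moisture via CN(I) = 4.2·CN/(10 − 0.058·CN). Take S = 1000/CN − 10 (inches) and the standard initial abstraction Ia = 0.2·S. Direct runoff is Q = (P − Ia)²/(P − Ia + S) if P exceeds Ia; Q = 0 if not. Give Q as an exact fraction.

Dry (AMC I): CN(I) = 4.2·58/(10 − 0.058·58) = (1218/5)/(1659/250) = 2900/79 ≈ 36.709
Retention S: 1000/CN − 10 with CN=36.709 → S = 500/29 ≈ 17.241 in
Ia = 0.2S: 0.2·17.241 = 3.448 in (exactly 100/29)
P = 1.350 ≤ Ia = 3.448 in: entire storm abstracted, Q = 0.

Q = 0 in ≈ 0.000 in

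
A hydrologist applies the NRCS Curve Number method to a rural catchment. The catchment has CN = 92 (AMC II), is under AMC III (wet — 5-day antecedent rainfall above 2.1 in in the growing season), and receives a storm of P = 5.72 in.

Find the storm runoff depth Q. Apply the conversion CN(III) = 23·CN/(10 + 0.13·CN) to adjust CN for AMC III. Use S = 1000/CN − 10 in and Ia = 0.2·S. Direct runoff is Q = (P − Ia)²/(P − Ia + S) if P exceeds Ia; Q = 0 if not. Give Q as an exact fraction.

Q = 5572174609/1053331575 in ≈ 5.290 in

CN(III) from CN(II)=92: (23·92)/(10 + 0.13·92) = 52900/549 ≈ 96.357
Max retention: S = 1000/(52900/549) − 10 = 200/529 in (≈ 0.378 in)
Ia = 0.2·(200/529) = 40/529 in ≈ 0.076 in
P − Ia = 5.720 − 0.076 = 74647/13225 ≈ 5.644 in (> 0, runoff occurs)
Runoff Q = (P−Ia)²/(P−Ia+S) = (5.644)²/(5.644+0.378) = 5572174609/1053331575 ≈ 5.290 in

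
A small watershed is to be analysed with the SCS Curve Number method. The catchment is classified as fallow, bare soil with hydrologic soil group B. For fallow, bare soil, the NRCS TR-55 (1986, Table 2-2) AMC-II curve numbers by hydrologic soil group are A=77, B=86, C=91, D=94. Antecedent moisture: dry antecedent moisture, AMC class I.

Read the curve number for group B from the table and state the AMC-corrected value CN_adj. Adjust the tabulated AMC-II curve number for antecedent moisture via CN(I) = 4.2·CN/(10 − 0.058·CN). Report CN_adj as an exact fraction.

NRCS table: fallow, bare soil, soil group B → CN(II) = 86
Dry (AMC I): CN(I) = 4.2·86/(10 − 0.058·86) = (1806/5)/(1253/250) = 12900/179 ≈ 72.067

CN_adj = 12900/179 ≈ 72.067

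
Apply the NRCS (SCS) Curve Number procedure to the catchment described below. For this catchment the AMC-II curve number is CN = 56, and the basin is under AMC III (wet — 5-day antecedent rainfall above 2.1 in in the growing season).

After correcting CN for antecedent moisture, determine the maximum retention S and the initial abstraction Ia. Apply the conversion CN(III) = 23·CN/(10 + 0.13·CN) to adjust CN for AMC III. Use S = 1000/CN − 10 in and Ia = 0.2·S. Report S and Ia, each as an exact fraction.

S = 550/161 in ≈ 3.416 in; Ia = 110/161 in ≈ 0.683 in

Wet (AMC III): CN(III) = 23·56/(10 + 0.13·56) = 1288/(432/25) = 4025/54 ≈ 74.537
Retention S: 1000/CN − 10 with CN=74.537 → S = 550/161 ≈ 3.416 in
Initial abstraction Ia = S/5 = (550/161)/5 = 110/161 ≈ 0.683 in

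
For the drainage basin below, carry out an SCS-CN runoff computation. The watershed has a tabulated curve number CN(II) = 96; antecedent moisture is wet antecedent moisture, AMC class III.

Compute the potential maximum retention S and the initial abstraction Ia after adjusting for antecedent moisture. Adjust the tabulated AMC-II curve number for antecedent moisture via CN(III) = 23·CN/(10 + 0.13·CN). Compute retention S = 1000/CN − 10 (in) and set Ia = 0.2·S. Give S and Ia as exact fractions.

S = 25/138 in ≈ 0.181 in; Ia = 5/138 in ≈ 0.036 in

CN(III) from CN(II)=96: (23·96)/(10 + 0.13·96) = 27600/281 ≈ 98.221
S = 1000/(27600/281) − 10 = 25/138 in ≈ 0.181 in
Ia = 0.2S: 0.2·0.181 = 0.036 in (exactly 5/138)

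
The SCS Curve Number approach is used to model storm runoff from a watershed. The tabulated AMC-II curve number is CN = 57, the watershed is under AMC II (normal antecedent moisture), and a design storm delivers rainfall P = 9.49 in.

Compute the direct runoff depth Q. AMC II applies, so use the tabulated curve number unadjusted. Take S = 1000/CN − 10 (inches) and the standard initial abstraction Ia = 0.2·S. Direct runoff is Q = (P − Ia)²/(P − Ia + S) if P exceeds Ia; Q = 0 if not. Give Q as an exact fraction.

Q = 2069613049/504410100 in ≈ 4.103 in

AMC II — tabulated CN = 57 applies directly.
Max retention: S = 1000/57 − 10 = 430/57 in (≈ 7.544 in)
Initial abstraction Ia = S/5 = (430/57)/5 = 86/57 ≈ 1.509 in
Excess rainfall: 9.490 − 1.509 = 7.981 in; P > Ia so Q > 0
Runoff Q = (P−Ia)²/(P−Ia+S) = (7.981)²/(7.981+7.544) = 2069613049/504410100 ≈ 4.103 in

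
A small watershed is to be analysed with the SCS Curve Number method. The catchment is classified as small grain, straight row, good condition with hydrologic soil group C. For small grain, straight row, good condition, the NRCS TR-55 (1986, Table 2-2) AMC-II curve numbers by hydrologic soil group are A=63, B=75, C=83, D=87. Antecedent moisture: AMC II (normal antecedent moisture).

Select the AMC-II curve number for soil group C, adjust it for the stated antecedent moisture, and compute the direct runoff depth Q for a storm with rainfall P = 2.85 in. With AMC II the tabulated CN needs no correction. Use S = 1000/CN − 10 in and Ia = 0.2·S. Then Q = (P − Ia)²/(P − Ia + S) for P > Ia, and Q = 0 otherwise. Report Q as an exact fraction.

Q = 16410601/12368660 in ≈ 1.327 in

NRCS table: small grain, straight row, good condition, soil group C → CN(II) = 83
Average conditions: CN = 83 (no AMC adjustment).
Retention S: 1000/CN − 10 with CN=83.000 → S = 170/83 ≈ 2.048 in
Initial abstraction Ia = S/5 = (170/83)/5 = 34/83 ≈ 0.410 in
Excess rainfall: 2.850 − 0.410 = 2.440 in; P > Ia so Q > 0
Runoff Q = (P−Ia)²/(P−Ia+S) = (2.440)²/(2.440+2.048) = 16410601/12368660 ≈ 1.327 in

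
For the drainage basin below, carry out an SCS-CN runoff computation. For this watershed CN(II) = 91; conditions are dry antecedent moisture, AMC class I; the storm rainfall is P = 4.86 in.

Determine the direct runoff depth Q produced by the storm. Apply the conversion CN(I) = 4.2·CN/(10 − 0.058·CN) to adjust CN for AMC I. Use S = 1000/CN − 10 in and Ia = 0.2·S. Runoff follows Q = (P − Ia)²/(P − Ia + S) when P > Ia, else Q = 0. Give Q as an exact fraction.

Q = 6513841227/2280364450 in ≈ 2.856 in

Dry (AMC I): CN(I) = 4.2·91/(10 − 0.058·91) = (1911/5)/(2361/500) = 63700/787 ≈ 80.940
Retention S: 1000/CN − 10 with CN=80.940 → S = 1500/637 ≈ 2.355 in
Initial abstraction Ia = S/5 = (1500/637)/5 = 300/637 ≈ 0.471 in
P − Ia = 4.860 − 0.471 = 139791/31850 ≈ 4.389 in (> 0, runoff occurs)
Q: (139791/31850)² ÷ (214791/31850) = 6513841227/2280364450 in (≈ 2.856 in)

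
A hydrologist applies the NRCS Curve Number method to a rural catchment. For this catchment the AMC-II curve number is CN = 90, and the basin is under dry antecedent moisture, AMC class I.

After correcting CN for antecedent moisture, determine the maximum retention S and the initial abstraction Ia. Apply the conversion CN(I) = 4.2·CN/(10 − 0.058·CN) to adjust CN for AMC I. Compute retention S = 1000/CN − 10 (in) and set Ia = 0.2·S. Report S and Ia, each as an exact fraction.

S = 500/189 in ≈ 2.646 in; Ia = 100/189 in ≈ 0.529 in

Adjust CN=90 to AMC I: 4.2·90/(10 − 0.058·90) → 378 ÷ (239/50) = 18900/239 ≈ 79.079
Retention S: 1000/CN − 10 with CN=79.079 → S = 500/189 ≈ 2.646 in
Ia = 0.2S: 0.2·2.646 = 0.529 in (exactly 100/189)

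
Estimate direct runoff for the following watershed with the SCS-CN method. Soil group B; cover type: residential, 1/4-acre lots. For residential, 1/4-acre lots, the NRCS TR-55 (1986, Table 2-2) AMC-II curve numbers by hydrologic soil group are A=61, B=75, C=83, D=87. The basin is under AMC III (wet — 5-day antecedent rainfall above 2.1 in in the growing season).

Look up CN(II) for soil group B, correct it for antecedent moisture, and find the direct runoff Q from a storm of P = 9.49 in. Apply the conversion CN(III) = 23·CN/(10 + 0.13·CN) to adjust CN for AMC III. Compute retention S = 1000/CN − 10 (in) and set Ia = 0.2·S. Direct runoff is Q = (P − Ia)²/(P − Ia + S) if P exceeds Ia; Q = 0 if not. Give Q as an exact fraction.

Q = 4029837361/507018900 in ≈ 7.948 in

NRCS table: residential, 1/4-acre lots, soil group B → CN(II) = 75
Wet (AMC III): CN(III) = 23·75/(10 + 0.13·75) = 1725/(79/4) = 6900/79 ≈ 87.342
S = 1000/(6900/79) − 10 = 100/69 in ≈ 1.449 in
Ia = 0.2S: 0.2·1.449 = 0.290 in (exactly 20/69)
P − Ia = 9.490 − 0.290 = 63481/6900 ≈ 9.200 in (> 0, runoff occurs)
Runoff Q = (P−Ia)²/(P−Ia+S) = (9.200)²/(9.200+1.449) = 4029837361/507018900 ≈ 7.948 in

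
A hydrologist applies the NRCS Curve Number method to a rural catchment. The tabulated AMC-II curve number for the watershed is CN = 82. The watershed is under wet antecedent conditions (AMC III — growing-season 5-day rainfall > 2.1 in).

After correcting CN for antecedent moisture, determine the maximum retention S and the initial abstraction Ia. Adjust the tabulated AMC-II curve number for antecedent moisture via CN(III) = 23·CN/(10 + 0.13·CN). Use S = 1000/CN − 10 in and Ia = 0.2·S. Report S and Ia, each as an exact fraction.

Wet (AMC III): CN(III) = 23·82/(10 + 0.13·82) = 1886/(1033/50) = 94300/1033 ≈ 91.288
Max retention: S = 1000/(94300/1033) − 10 = 900/943 in (≈ 0.954 in)
Ia = 0.2·(900/943) = 180/943 in ≈ 0.191 in

S = 900/943 in ≈ 0.954 in; Ia = 180/943 in ≈ 0.191 in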